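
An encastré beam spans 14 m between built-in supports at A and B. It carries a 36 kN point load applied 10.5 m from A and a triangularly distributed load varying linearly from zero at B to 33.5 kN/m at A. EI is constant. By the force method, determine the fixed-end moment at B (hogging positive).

M_B = 289.7 kN·m

Release both end moments; the primary structure is a simply-supported span AB with redundants M_A and M_B.
End rotations of the released simple span under the applied load (×1/EI):
  at A: point load 36 at a = 10.5: Pab(L + b)/(6LEI) = 275.6/EI
  at B: point load 36 at a = 10.5: Pab(L + a)/(6LEI) = 385.9/EI
  at A: triangular load, peak 33.5: w₀L³/(45EI) = 2043/EI
  at B: triangular load, peak 33.5: 7w₀L³/(360EI) = 1787/EI
  θ_A0 = 2318/EI,  θ_B0 = 2173/EI
Flexibility coefficients: a unit moment at one end gives L/(3EI) there and L/(6EI) at the far end, so f₁₁ = f₂₂ = 4.667/EI and f₁₂ = f₂₁ = 2.333/EI.
Compatibility — zero rotation at each built-in end:
  4.667 M_A + 2.333 M_B = 2318
  2.333 M_A + 4.667 M_B = 2173
Solving the pair gives M_A = 351.9 kN·m and M_B = 289.7 kN·m (hogging).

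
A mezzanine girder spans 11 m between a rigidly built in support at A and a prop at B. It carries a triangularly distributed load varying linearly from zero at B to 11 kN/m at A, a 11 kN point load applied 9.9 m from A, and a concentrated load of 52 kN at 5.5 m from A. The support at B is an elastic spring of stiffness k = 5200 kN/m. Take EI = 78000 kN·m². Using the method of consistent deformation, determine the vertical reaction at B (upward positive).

R_B = 36.47 kN

Take the reaction at B as the redundant and release it; the primary structure is a cantilever fixed at A.
Downward deflection at the released point B due to the loads:
  triangular load, peak 11 at the fixed end: w₀L⁴/(30EI) = 5368/EI
  point load 11 at a = 9.9: Pa²(3L − a)/(6EI) = 4151/EI
  point load 52 at a = 5.5: Pa²(3L − a)/(6EI) = 7210/EI
  δ_0 = 16729/EI
Tip deflection under a unit load at B: L³/(3EI) = 443.7/EI.
With EI = 78000 kN·m²: δ_0 = 0.21447 m and δ_{BB} = 0.005688 m/kN.
Compatibility — the spring shortens by R_B/k under the reaction it provides: δ_0 − R_B·δ_{BB} = R_B/k. With 1/k = 0.000192 m/kN, R_B = δ_0 / (δ_{BB} + 1/k) = 0.21447 / (0.005688 + 0.000192) = 36.47 kN.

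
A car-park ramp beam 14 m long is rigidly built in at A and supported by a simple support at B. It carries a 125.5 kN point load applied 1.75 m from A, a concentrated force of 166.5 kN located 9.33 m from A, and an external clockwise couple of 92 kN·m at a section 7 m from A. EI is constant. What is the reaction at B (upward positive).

Choose R_B as the redundant. The primary structure is the cantilever fixed at A.
Free-end deflection of the primary structure under the applied loading (downward +):
  point load 125.5 at a = 1.75: Pa²(3L − a)/(6EI) = 2578/EI
  point load 166.5 at a = 9.33: Pa²(3L − a)/(6EI) = 78918/EI
  clockwise couple 92 at a = 7: M₀a(2L − a)/(2EI) = 6762/EI
  δ_0 = 88258/EI
Tip deflection under a unit load at B: L³/(3EI) = 914.7/EI.
The prop prevents deflection at B: R_B = δ_0/δ_{BB} = 88258/914.7 = 96.49 kN.

R_B = 96.49 kN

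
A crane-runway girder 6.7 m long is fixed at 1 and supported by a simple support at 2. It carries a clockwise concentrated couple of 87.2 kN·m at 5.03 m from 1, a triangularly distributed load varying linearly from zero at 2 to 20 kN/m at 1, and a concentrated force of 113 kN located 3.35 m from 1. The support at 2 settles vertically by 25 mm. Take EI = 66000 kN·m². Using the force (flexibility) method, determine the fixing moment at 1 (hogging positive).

Take the reaction at 2 as the redundant and release it; the primary structure is a cantilever fixed at 1.
Downward deflection at the released point 2 due to the loads:
  clockwise couple 87.2 at a = 5.03: M₀a(2L − a)/(2EI) = 1836/EI
  triangular load, peak 20 at the fixed end: w₀L⁴/(30EI) = 1343/EI
  point load 113 at a = 3.35: Pa²(3L − a)/(6EI) = 3540/EI
  δ_0 = 6719/EI
Tip deflection under a unit load at 2: L³/(3EI) = 100.3/EI.
With EI = 66000 kN·m²: δ_0 = 0.10181 m and δ_{22} = 0.001519 m/kN.
Compatibility — the beam at 2 must follow the support down by 0.025 m: δ_0 − R_2·δ_{22} = 0.025, so R_2 = (0.10181 − 0.025)/0.001519 = 50.56 kN.
Moment equilibrium about 1: M_1 = Σ(load moments about 1) − R_2·L = 615.4 − 50.56×6.7 = 276.6 kN·m.

M_1 = 276.6 kN·m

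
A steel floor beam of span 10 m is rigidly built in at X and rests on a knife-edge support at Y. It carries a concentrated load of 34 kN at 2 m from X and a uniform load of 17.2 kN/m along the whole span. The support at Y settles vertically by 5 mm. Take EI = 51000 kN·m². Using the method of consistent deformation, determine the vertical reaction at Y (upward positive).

Choose R_Y as the redundant. The primary structure is the cantilever fixed at X.
Primary-structure tip deflection at Y by superposition:
  point load 34 at a = 2: Pa²(3L − a)/(6EI) = 634.7/EI
  UDL 17.2: wL⁴/(8EI) = 21500/EI
  δ_0 = 22135/EI
Flexibility coefficient — unit upward force at Y: δ_{YY} = L³/(3EI) = 333.3/EI.
With EI = 51000 kN·m²: δ_0 = 0.43401 m and δ_{YY} = 0.006536 m/kN.
Compatibility — the beam at Y must follow the support down by 0.005 m: δ_0 − R_Y·δ_{YY} = 0.005, so R_Y = (0.43401 − 0.005)/0.006536 = 65.64 kN.

R_Y = 65.64 kN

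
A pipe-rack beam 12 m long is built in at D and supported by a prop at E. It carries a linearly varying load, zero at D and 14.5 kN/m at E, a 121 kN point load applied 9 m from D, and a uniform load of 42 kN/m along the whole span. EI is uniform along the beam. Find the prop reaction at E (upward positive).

R_E = 313.4 kN

Choose R_E as the redundant. The primary structure is the cantilever fixed at D.
Free-end deflection of the primary structure under the applied loading (downward +):
  triangular load, peak 14.5 at the free end: 11w₀L⁴/(120EI) = 27562/EI
  point load 121 at a = 9: Pa²(3L − a)/(6EI) = 44104/EI
  UDL 42: wL⁴/(8EI) = 108864/EI
  δ_0 = 180530/EI
Flexibility coefficient — unit upward force at E: δ_{EE} = L³/(3EI) = 576/EI.
Compatibility at E: δ_0 − R_E·δ_{EE} = 0, so R_E = 180530/576 = 313.4 kN.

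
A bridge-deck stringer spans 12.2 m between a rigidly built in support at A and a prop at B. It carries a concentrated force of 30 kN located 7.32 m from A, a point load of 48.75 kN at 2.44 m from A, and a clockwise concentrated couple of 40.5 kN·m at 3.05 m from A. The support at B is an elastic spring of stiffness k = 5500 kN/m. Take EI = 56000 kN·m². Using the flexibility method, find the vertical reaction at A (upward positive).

Choose R_B as the redundant. The primary structure is the cantilever fixed at A.
Downward deflection at the released point B due to the loads:
  point load 30 at a = 7.32: Pa²(3L − a)/(6EI) = 7844/EI
  point load 48.75 at a = 2.44: Pa²(3L − a)/(6EI) = 1652/EI
  clockwise couple 40.5 at a = 3.05: M₀a(2L − a)/(2EI) = 1319/EI
  δ_0 = 10816/EI
Flexibility coefficient — unit upward force at B: δ_{BB} = L³/(3EI) = 605.3/EI.
With EI = 56000 kN·m²: δ_0 = 0.19313 m and δ_{BB} = 0.010809 m/kN.
Compatibility — the spring shortens by R_B/k under the reaction it provides: δ_0 − R_B·δ_{BB} = R_B/k. With 1/k = 0.000182 m/kN, R_B = δ_0 / (δ_{BB} + 1/k) = 0.19313 / (0.010809 + 0.000182) = 17.57 kN.
Vertical equilibrium: R_A = ΣP − R_B = 78.75 − 17.57 = 61.18 kN.

R_A = 61.18 kN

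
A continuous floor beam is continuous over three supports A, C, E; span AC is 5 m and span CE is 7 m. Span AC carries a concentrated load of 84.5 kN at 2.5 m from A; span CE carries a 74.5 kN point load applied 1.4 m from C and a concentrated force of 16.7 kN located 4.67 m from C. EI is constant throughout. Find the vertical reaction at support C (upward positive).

R_C = 137.2 kN

Insert a hinge at C; M_C is the redundant, and each span becomes simply supported.
End slopes at the hinge C, treating each span as simply supported:
  span AC: point load 84.5 at a = 2.5: Pab(L + a)/(6LEI) = 132/EI
  span CE: point load 74.5 at a = 1.4: Pab(L + b)/(6LEI) = 175.2/EI
  span CE: point load 16.7 at a = 4.67: Pab(L + b)/(6LEI) = 40.37/EI
  relative rotation θ_0 = (132 + 215.6)/EI = 347.6/EI
A unit hogging moment at C produces rotation L₁/(3EI) + L₂/(3EI) = 4/EI.
Slope continuity at C: θ_0 = M_C·4/EI, so M_C = 347.6/4 = 86.91 kN·m (hogging).
Span AC, ΣM about A with M_C applied at C: R_C^{AC}·5 = 211.2 + 86.91, so R_C^{AC} = 59.63 kN and R_A = 84.5 − 59.63 = 24.87 kN.
Span CE, ΣM about E: R_C^{CE}·7 = 456.1 + 86.91, so R_C^{CE} = 77.57 kN and R_E = 91.2 − 77.57 = 13.63 kN.
R_C = 59.63 + 77.57 = 137.2 kN.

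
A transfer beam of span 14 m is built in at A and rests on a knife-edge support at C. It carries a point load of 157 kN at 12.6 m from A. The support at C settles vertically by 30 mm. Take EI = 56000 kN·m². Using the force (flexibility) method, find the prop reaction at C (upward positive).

Remove the prop at C; the released (primary) structure is a cantilever built in at A.
Free-end deflection of the primary structure under the applied loading (downward +):
  point load 157 at a = 12.6: Pa²(3L − a)/(6EI) = 122134/EI
Tip deflection under a unit load at C: L³/(3EI) = 914.7/EI.
With EI = 56000 kN·m²: δ_0 = 2.181 m and δ_{CC} = 0.016333 m/kN.
Compatibility — the beam at C must follow the support down by 0.03 m: δ_0 − R_C·δ_{CC} = 0.03, so R_C = (2.181 − 0.03)/0.016333 = 131.7 kN.

R_C = 131.7 kN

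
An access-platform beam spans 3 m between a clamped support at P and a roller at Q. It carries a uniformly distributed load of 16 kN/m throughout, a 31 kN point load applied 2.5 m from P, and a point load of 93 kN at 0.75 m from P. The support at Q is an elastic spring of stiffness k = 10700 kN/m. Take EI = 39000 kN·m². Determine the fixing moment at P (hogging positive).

M_P = 114 kN·m

Choose R_Q as the redundant. The primary structure is the cantilever fixed at P.
Primary-structure tip deflection at Q by superposition:
  UDL 16: wL⁴/(8EI) = 162/EI
  point load 31 at a = 2.5: Pa²(3L − a)/(6EI) = 209.9/EI
  point load 93 at a = 0.75: Pa²(3L − a)/(6EI) = 71.93/EI
  δ_0 = 443.8/EI
Flexibility coefficient — unit upward force at Q: δ_{QQ} = L³/(3EI) = 9/EI.
With EI = 39000 kN·m²: δ_0 = 0.01138 m and δ_{QQ} = 0.000231 m/kN.
Compatibility — the spring shortens by R_Q/k under the reaction it provides: δ_0 − R_Q·δ_{QQ} = R_Q/k. With 1/k = 0.000093 m/kN, R_Q = δ_0 / (δ_{QQ} + 1/k) = 0.01138 / (0.000231 + 0.000093) = 35.1 kN.
Moment equilibrium about P: M_P = Σ(load moments about P) − R_Q·L = 219.2 − 35.1×3 = 114 kN·m.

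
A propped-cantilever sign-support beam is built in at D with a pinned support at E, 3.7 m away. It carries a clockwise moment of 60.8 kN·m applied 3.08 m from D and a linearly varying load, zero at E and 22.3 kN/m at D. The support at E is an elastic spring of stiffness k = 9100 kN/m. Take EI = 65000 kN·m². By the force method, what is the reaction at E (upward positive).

R_E = 22.63 kN

Choose R_E as the redundant. The primary structure is the cantilever fixed at D.
Downward deflection at the released point E due to the loads:
  clockwise couple 60.8 at a = 3.08: M₀a(2L − a)/(2EI) = 404.5/EI
  triangular load, peak 22.3 at the fixed end: w₀L⁴/(30EI) = 139.3/EI
  δ_0 = 543.8/EI
Flexibility coefficient — unit upward force at E: δ_{EE} = L³/(3EI) = 16.88/EI.
With EI = 65000 kN·m²: δ_0 = 0.008366 m and δ_{EE} = 0.00026 m/kN.
Compatibility — the spring shortens by R_E/k under the reaction it provides: δ_0 − R_E·δ_{EE} = R_E/k. With 1/k = 0.00011 m/kN, R_E = δ_0 / (δ_{EE} + 1/k) = 0.008366 / (0.00026 + 0.00011) = 22.63 kN.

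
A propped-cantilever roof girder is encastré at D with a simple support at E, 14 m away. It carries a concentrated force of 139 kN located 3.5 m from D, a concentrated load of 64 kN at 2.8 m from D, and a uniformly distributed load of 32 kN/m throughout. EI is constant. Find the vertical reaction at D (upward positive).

Take the reaction at E as the redundant and release it; the primary structure is a cantilever fixed at D.
Primary-structure tip deflection at E by superposition:
  point load 139 at a = 3.5: Pa²(3L − a)/(6EI) = 10926/EI
  point load 64 at a = 2.8: Pa²(3L − a)/(6EI) = 3278/EI
  UDL 32: wL⁴/(8EI) = 153664/EI
  δ_0 = 167868/EI
Tip deflection under a unit load at E: L³/(3EI) = 914.7/EI.
Compatibility at E: δ_0 − R_E·δ_{EE} = 0, so R_E = 167868/914.7 = 183.5 kN.
Vertical equilibrium: R_D = ΣP − R_E = 651 − 183.5 = 467.5 kN.

R_D = 467.5 kN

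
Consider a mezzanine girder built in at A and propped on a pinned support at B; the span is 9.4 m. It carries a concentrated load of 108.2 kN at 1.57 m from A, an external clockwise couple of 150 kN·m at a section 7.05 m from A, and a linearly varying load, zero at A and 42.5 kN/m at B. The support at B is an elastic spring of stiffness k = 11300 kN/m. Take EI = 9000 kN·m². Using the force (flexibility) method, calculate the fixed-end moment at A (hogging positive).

Remove the prop at B; the released (primary) structure is a cantilever built in at A.
Free-end deflection of the primary structure under the applied loading (downward +):
  point load 108.2 at a = 1.57: Pa²(3L − a)/(6EI) = 1184/EI
  clockwise couple 150 at a = 7.05: M₀a(2L − a)/(2EI) = 6213/EI
  triangular load, peak 42.5 at the free end: 11w₀L⁴/(120EI) = 30417/EI
  δ_0 = 37813/EI
Flexibility coefficient — unit upward force at B: δ_{BB} = L³/(3EI) = 276.9/EI.
With EI = 9000 kN·m²: δ_0 = 4.2015 m and δ_{BB} = 0.030762 m/kN.
Compatibility — the spring shortens by R_B/k under the reaction it provides: δ_0 − R_B·δ_{BB} = R_B/k. With 1/k = 0.000088 m/kN, R_B = δ_0 / (δ_{BB} + 1/k) = 4.2015 / (0.030762 + 0.000088) = 136.2 kN.
Moment equilibrium about A: M_A = Σ(load moments about A) − R_B·L = 1572 − 136.2×9.4 = 291.5 kN·m.

M_A = 291.5 kN·m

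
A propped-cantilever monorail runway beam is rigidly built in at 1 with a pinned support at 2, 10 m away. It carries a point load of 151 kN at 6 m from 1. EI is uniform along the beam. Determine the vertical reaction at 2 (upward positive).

Take the reaction at 2 as the redundant and release it; the primary structure is a cantilever fixed at 1.
Downward deflection at the released point 2 due to the loads:
  point load 151 at a = 6: Pa²(3L − a)/(6EI) = 21744/EI
Tip deflection under a unit load at 2: L³/(3EI) = 333.3/EI.
Compatibility at 2: δ_0 − R_2·δ_{22} = 0, so R_2 = 21744/333.3 = 65.23 kN.

R_2 = 65.23 kN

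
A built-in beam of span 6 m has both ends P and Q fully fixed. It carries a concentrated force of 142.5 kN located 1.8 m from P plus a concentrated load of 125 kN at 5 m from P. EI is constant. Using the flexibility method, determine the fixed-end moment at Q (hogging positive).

Take the two fixed-end moments M_P, M_Q as redundants; the released structure is the simple span PQ.
Simple-span end rotations at P and Q under the given loads:
  at P: point load 142.5 at a = 1.8: Pab(L + b)/(6LEI) = 305.2/EI
  at Q: point load 142.5 at a = 1.8: Pab(L + a)/(6LEI) = 233.4/EI
  at P: point load 125 at a = 5: Pab(L + b)/(6LEI) = 121.5/EI
  at Q: point load 125 at a = 5: Pab(L + a)/(6LEI) = 191/EI
  θ_P0 = 426.8/EI,  θ_Q0 = 424.4/EI
Flexibility coefficients: a unit moment at one end gives L/(3EI) there and L/(6EI) at the far end, so f₁₁ = f₂₂ = 2/EI and f₁₂ = f₂₁ = 1/EI.
Compatibility — zero rotation at each built-in end:
  2 M_P + 1 M_Q = 426.8
  1 M_P + 2 M_Q = 424.4
Solving the pair gives M_P = 143 kN·m and M_Q = 140.7 kN·m (hogging).

M_Q = 140.7 kN·m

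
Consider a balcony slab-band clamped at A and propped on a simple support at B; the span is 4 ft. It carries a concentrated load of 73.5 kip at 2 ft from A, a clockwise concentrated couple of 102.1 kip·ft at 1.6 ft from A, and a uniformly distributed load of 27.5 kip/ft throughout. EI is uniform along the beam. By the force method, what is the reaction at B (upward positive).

R_B = 88.72 kip

Choose R_B as the redundant. The primary structure is the cantilever fixed at A.
Free-end deflection of the primary structure under the applied loading (downward +):
  point load 73.5 at a = 2: Pa²(3L − a)/(6EI) = 490/EI
  clockwise couple 102.1 at a = 1.6: M₀a(2L − a)/(2EI) = 522.8/EI
  UDL 27.5: wL⁴/(8EI) = 880/EI
  δ_0 = 1893/EI
Tip deflection under a unit load at B: L³/(3EI) = 21.33/EI.
Compatibility at B: δ_0 − R_B·δ_{BB} = 0, so R_B = 1893/21.33 = 88.72 kip.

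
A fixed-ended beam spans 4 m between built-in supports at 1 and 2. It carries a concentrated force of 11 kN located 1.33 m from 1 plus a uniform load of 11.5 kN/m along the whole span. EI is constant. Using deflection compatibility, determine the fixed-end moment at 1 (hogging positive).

M_1 = 21.85 kN·m

Release both end moments; the primary structure is a simply-supported span 12 with redundants M_1 and M_2.
End rotations of the released simple span under the applied load (×1/EI):
  at 1: point load 11 at a = 1.33: Pab(L + b)/(6LEI) = 10.86/EI
  at 2: point load 11 at a = 1.33: Pab(L + a)/(6LEI) = 8.675/EI
  at 1: UDL 11.5: wL³/(24EI) = 30.67/EI
  at 2: UDL 11.5: wL³/(24EI) = 30.67/EI
  θ_10 = 41.52/EI,  θ_20 = 39.34/EI
Flexibility coefficients: a unit moment at one end gives L/(3EI) there and L/(6EI) at the far end, so f₁₁ = f₂₂ = 1.333/EI and f₁₂ = f₂₁ = 0.6667/EI.
Compatibility — zero rotation at each built-in end:
  1.333 M_1 + 0.6667 M_2 = 41.52
  0.6667 M_1 + 1.333 M_2 = 39.34
Solving the pair gives M_1 = 21.85 kN·m and M_2 = 18.58 kN·m (hogging).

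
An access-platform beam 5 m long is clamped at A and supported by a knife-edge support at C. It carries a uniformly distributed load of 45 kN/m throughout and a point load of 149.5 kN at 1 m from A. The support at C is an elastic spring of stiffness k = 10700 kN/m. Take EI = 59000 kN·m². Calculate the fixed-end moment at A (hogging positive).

M_A = 302.5 kN·m

Take the reaction at C as the redundant and release it; the primary structure is a cantilever fixed at A.
Deflection at C on the released cantilever, summing each load's contribution:
  UDL 45: wL⁴/(8EI) = 3516/EI
  point load 149.5 at a = 1: Pa²(3L − a)/(6EI) = 348.8/EI
  δ_0 = 3864/EI
Tip deflection under a unit load at C: L³/(3EI) = 41.67/EI.
With EI = 59000 kN·m²: δ_0 = 0.065499 m and δ_{CC} = 0.000706 m/kN.
Compatibility — the spring shortens by R_C/k under the reaction it provides: δ_0 − R_C·δ_{CC} = R_C/k. With 1/k = 0.000093 m/kN, R_C = δ_0 / (δ_{CC} + 1/k) = 0.065499 / (0.000706 + 0.000093) = 81.91 kN.
Moment equilibrium about A: M_A = Σ(load moments about A) − R_C·L = 712 − 81.91×5 = 302.5 kN·m.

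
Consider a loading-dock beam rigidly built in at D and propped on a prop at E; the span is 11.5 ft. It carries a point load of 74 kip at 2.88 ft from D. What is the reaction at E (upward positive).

Release the roller at E. Primary structure: cantilever fixed at D.
Downward deflection at the released point E due to the loads:
  point load 74 at a = 2.88: Pa²(3L − a)/(6EI) = 3235/EI
Tip deflection under a unit load at E: L³/(3EI) = 507/EI.
The prop prevents deflection at E: R_E = δ_0/δ_{EE} = 3235/507 = 6.381 kip.

R_E = 6.381 kip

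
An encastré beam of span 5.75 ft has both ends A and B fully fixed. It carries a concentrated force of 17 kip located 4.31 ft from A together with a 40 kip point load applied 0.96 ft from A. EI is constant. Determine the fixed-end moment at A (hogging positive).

Take the two fixed-end moments M_A, M_B as redundants; the released structure is the simple span AB.
Simple-span end rotations at A and B under the given loads:
  at A: point load 17 at a = 4.31: Pab(L + b)/(6LEI) = 21.99/EI
  at B: point load 17 at a = 4.31: Pab(L + a)/(6LEI) = 30.77/EI
  at A: point load 40 at a = 0.96: Pab(L + b)/(6LEI) = 56.19/EI
  at B: point load 40 at a = 0.96: Pab(L + a)/(6LEI) = 35.77/EI
  θ_A0 = 78.18/EI,  θ_B0 = 66.54/EI
Flexibility coefficients: a unit moment at one end gives L/(3EI) there and L/(6EI) at the far end, so f₁₁ = f₂₂ = 1.917/EI and f₁₂ = f₂₁ = 0.9583/EI.
Compatibility — zero rotation at each built-in end:
  1.917 M_A + 0.9583 M_B = 78.18
  0.9583 M_A + 1.917 M_B = 66.54
Solving the pair gives M_A = 31.24 kip·ft and M_B = 19.09 kip·ft (hogging).

M_A = 31.24 kip·ft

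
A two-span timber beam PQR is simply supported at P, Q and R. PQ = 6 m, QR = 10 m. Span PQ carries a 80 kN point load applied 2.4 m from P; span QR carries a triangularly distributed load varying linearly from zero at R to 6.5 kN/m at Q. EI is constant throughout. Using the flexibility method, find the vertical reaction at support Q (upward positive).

R_Q = 68.95 kN

Take M_Q as the redundant. Released structure: two simple spans PQ and QR with a hinge at Q.
End slopes at the hinge Q, treating each span as simply supported:
  span PQ: point load 80 at a = 2.4: Pab(L + a)/(6LEI) = 161.3/EI
  span QR: triangular load, peak 6.5: w₀L³/(45EI) = 144.4/EI
  relative rotation θ_0 = (161.3 + 144.4)/EI = 305.7/EI
A unit hogging moment at Q produces rotation L₁/(3EI) + L₂/(3EI) = 5.333/EI.
Compatibility: M_Q·(L₁+L₂)/(3EI) = θ_0, giving M_Q = 57.32 kN·m (hogging).
Span PQ, ΣM about P with M_Q applied at Q: R_Q^{PQ}·6 = 192 + 57.32, so R_Q^{PQ} = 41.55 kN and R_P = 80 − 41.55 = 38.45 kN.
Span QR, ΣM about R: R_Q^{QR}·10 = 216.7 + 57.32, so R_Q^{QR} = 27.4 kN and R_R = 32.5 − 27.4 = 5.101 kN.
R_Q = 41.55 + 27.4 = 68.95 kN.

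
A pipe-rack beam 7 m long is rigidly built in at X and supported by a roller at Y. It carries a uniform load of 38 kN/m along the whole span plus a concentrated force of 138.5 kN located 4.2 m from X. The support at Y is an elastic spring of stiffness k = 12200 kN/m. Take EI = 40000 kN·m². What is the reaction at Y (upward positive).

Choose R_Y as the redundant. The primary structure is the cantilever fixed at X.
Deflection at Y on the released cantilever, summing each load's contribution:
  UDL 38: wL⁴/(8EI) = 11405/EI
  point load 138.5 at a = 4.2: Pa²(3L − a)/(6EI) = 6841/EI
  δ_0 = 18246/EI
Flexibility coefficient — unit upward force at Y: δ_{YY} = L³/(3EI) = 114.3/EI.
With EI = 40000 kN·m²: δ_0 = 0.45614 m and δ_{YY} = 0.002858 m/kN.
Compatibility — the spring shortens by R_Y/k under the reaction it provides: δ_0 − R_Y·δ_{YY} = R_Y/k. With 1/k = 0.000082 m/kN, R_Y = δ_0 / (δ_{YY} + 1/k) = 0.45614 / (0.002858 + 0.000082) = 155.1 kN.

R_Y = 155.1 kN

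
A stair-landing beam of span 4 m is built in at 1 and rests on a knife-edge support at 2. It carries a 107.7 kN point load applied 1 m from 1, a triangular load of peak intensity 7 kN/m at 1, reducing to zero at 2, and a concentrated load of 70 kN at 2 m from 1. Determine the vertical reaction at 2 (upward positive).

R_2 = 33.93 kN

Remove the prop at 2; the released (primary) structure is a cantilever built in at 1.
Primary-structure tip deflection at 2 by superposition:
  point load 107.7 at a = 1: Pa²(3L − a)/(6EI) = 197.4/EI
  triangular load, peak 7 at the fixed end: w₀L⁴/(30EI) = 59.73/EI
  point load 70 at a = 2: Pa²(3L − a)/(6EI) = 466.7/EI
  δ_0 = 723.9/EI
Tip deflection under a unit load at 2: L³/(3EI) = 21.33/EI.
The prop prevents deflection at 2: R_2 = δ_0/δ_{22} = 723.9/21.33 = 33.93 kN.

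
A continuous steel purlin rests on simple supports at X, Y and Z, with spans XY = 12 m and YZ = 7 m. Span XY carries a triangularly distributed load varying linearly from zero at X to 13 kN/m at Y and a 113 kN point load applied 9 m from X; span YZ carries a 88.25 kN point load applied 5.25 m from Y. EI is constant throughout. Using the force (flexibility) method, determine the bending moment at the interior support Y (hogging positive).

Insert a hinge at Y; M_Y is the redundant, and each span becomes simply supported.
End slopes at the hinge Y, treating each span as simply supported:
  span XY: triangular load, peak 13: w₀L³/(45EI) = 499.2/EI
  span XY: point load 113 at a = 9: Pab(L + a)/(6LEI) = 889.9/EI
  span YZ: point load 88.25 at a = 5.25: Pab(L + b)/(6LEI) = 168.9/EI
  relative rotation θ_0 = (1389 + 168.9)/EI = 1558/EI
A unit hogging moment at Y produces rotation L₁/(3EI) + L₂/(3EI) = 6.333/EI.
Compatibility: M_Y·(L₁+L₂)/(3EI) = θ_0, giving M_Y = 246 kN·m (hogging).

M_Y = 246 kN·m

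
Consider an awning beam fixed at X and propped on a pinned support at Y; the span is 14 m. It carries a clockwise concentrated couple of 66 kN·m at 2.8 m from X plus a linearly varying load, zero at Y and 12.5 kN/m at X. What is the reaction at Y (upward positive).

R_Y = 20.05 kN

Release the roller at Y. Primary structure: cantilever fixed at X.
Free-end deflection of the primary structure under the applied loading (downward +):
  clockwise couple 66 at a = 2.8: M₀a(2L − a)/(2EI) = 2328/EI
  triangular load, peak 12.5 at the fixed end: w₀L⁴/(30EI) = 16007/EI
  δ_0 = 18335/EI
Tip deflection under a unit load at Y: L³/(3EI) = 914.7/EI.
The prop prevents deflection at Y: R_Y = δ_0/δ_{YY} = 18335/914.7 = 20.05 kN.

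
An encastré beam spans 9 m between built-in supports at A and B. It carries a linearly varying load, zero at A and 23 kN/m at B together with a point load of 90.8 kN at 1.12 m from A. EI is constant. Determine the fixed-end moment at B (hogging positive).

Release both end moments; the primary structure is a simply-supported span AB with redundants M_A and M_B.
Simple-span end rotations at A and B under the given loads:
  at A: triangular load, peak 23: 7w₀L³/(360EI) = 326/EI
  at B: triangular load, peak 23: w₀L³/(45EI) = 372.6/EI
  at A: point load 90.8 at a = 1.12: Pab(L + b)/(6LEI) = 250.5/EI
  at B: point load 90.8 at a = 1.12: Pab(L + a)/(6LEI) = 150.2/EI
  θ_A0 = 576.5/EI,  θ_B0 = 522.8/EI
Flexibility coefficients: a unit moment at one end gives L/(3EI) there and L/(6EI) at the far end, so f₁₁ = f₂₂ = 3/EI and f₁₂ = f₂₁ = 1.5/EI.
Compatibility — zero rotation at each built-in end:
  3 M_A + 1.5 M_B = 576.5
  1.5 M_A + 3 M_B = 522.8
Solving the pair gives M_A = 140.1 kN·m and M_B = 104.2 kN·m (hogging).

M_B = 104.2 kN·m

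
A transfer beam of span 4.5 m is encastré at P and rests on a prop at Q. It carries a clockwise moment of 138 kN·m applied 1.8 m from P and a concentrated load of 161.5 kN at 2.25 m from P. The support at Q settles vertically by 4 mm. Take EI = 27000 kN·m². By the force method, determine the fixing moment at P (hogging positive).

Release the roller at Q. Primary structure: cantilever fixed at P.
Downward deflection at the released point Q due to the loads:
  clockwise couple 138 at a = 1.8: M₀a(2L − a)/(2EI) = 894.2/EI
  point load 161.5 at a = 2.25: Pa²(3L − a)/(6EI) = 1533/EI
  δ_0 = 2427/EI
Flexibility coefficient — unit upward force at Q: δ_{QQ} = L³/(3EI) = 30.38/EI.
With EI = 27000 kN·m²: δ_0 = 0.089897 m and δ_{QQ} = 0.001125 m/kN.
Compatibility — the beam at Q must follow the support down by 0.004 m: δ_0 − R_Q·δ_{QQ} = 0.004, so R_Q = (0.089897 − 0.004)/0.001125 = 76.35 kN.
Moment equilibrium about P: M_P = Σ(load moments about P) − R_Q·L = 501.4 − 76.35×4.5 = 157.8 kN·m.

M_P = 157.8 kN·m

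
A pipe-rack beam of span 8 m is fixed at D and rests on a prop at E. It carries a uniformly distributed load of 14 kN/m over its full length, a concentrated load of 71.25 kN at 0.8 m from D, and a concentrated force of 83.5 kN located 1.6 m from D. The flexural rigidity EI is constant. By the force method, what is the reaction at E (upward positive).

R_E = 47.71 kN

Take the reaction at E as the redundant and release it; the primary structure is a cantilever fixed at D.
Deflection at E on the released cantilever, summing each load's contribution:
  UDL 14: wL⁴/(8EI) = 7168/EI
  point load 71.25 at a = 0.8: Pa²(3L − a)/(6EI) = 176.3/EI
  point load 83.5 at a = 1.6: Pa²(3L − a)/(6EI) = 798/EI
  δ_0 = 8142/EI
Tip deflection under a unit load at E: L³/(3EI) = 170.7/EI.
Compatibility at E: δ_0 − R_E·δ_{EE} = 0, so R_E = 8142/170.7 = 47.71 kN.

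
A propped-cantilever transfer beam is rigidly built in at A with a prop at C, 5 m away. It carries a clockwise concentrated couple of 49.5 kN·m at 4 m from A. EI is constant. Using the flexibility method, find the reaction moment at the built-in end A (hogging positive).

Choose R_C as the redundant. The primary structure is the cantilever fixed at A.
Downward deflection at the released point C due to the loads:
  clockwise couple 49.5 at a = 4: M₀a(2L − a)/(2EI) = 594/EI
Tip deflection under a unit load at C: L³/(3EI) = 41.67/EI.
Compatibility at C: δ_0 − R_C·δ_{CC} = 0, so R_C = 594/41.67 = 14.26 kN.
Moment equilibrium about A: M_A = Σ(load moments about A) − R_C·L = 49.5 − 14.26×5 = -21.78 kN·m.

M_A = -21.78 kN·m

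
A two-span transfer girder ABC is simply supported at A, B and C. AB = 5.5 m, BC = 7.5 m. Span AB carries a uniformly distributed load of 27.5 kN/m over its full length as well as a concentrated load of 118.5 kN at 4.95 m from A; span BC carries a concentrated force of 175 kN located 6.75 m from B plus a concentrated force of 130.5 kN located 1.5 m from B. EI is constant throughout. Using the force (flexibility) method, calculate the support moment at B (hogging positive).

Take M_B as the redundant. Released structure: two simple spans AB and BC with a hinge at B.
End slopes at the hinge B, treating each span as simply supported:
  span AB: UDL 27.5: wL³/(24EI) = 190.6/EI
  span AB: point load 118.5 at a = 4.95: Pab(L + a)/(6LEI) = 102.2/EI
  span BC: point load 175 at a = 6.75: Pab(L + b)/(6LEI) = 162.4/EI
  span BC: point load 130.5 at a = 1.5: Pab(L + b)/(6LEI) = 352.4/EI
  relative rotation θ_0 = (292.8 + 514.8)/EI = 807.6/EI
A unit hogging moment at B produces rotation L₁/(3EI) + L₂/(3EI) = 4.333/EI.
Slope continuity at B: θ_0 = M_B·4.333/EI, so M_B = 807.6/4.333 = 186.4 kN·m (hogging).

M_B = 186.4 kN·m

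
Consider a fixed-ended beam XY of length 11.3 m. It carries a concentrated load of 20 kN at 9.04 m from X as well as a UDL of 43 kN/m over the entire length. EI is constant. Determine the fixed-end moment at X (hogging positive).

Take the two fixed-end moments M_X, M_Y as redundants; the released structure is the simple span XY.
End rotations of the released simple span under the applied load (×1/EI):
  at X: point load 20 at a = 9.04: Pab(L + b)/(6LEI) = 81.72/EI
  at Y: point load 20 at a = 9.04: Pab(L + a)/(6LEI) = 122.6/EI
  at X: UDL 43: wL³/(24EI) = 2585/EI
  at Y: UDL 43: wL³/(24EI) = 2585/EI
  θ_X0 = 2667/EI,  θ_Y0 = 2708/EI
Flexibility coefficients: a unit moment at one end gives L/(3EI) there and L/(6EI) at the far end, so f₁₁ = f₂₂ = 3.767/EI and f₁₂ = f₂₁ = 1.883/EI.
Compatibility — zero rotation at each built-in end:
  3.767 M_X + 1.883 M_Y = 2667
  1.883 M_X + 3.767 M_Y = 2708
Solving the pair gives M_X = 464.8 kN·m and M_Y = 486.5 kN·m (hogging).

M_X = 464.8 kN·m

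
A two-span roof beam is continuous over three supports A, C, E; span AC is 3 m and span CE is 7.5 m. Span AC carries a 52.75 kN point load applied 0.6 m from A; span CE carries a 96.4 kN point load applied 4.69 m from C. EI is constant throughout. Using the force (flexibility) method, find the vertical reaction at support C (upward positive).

R_C = 87.5 kN

Take M_C as the redundant. Released structure: two simple spans AC and CE with a hinge at C.
End slopes at the hinge C, treating each span as simply supported:
  span AC: point load 52.75 at a = 0.6: Pab(L + a)/(6LEI) = 15.19/EI
  span CE: point load 96.4 at a = 4.69: Pab(L + b)/(6LEI) = 291.1/EI
  relative rotation θ_0 = (15.19 + 291.1)/EI = 306.3/EI
A unit hogging moment at C produces rotation L₁/(3EI) + L₂/(3EI) = 3.5/EI.
Slope continuity at C: θ_0 = M_C·3.5/EI, so M_C = 306.3/3.5 = 87.5 kN·m (hogging).
Span AC, ΣM about A with M_C applied at C: R_C^{AC}·3 = 31.65 + 87.5, so R_C^{AC} = 39.72 kN and R_A = 52.75 − 39.72 = 13.03 kN.
Span CE, ΣM about E: R_C^{CE}·7.5 = 270.9 + 87.5, so R_C^{CE} = 47.79 kN and R_E = 96.4 − 47.79 = 48.61 kN.
R_C = 39.72 + 47.79 = 87.5 kN.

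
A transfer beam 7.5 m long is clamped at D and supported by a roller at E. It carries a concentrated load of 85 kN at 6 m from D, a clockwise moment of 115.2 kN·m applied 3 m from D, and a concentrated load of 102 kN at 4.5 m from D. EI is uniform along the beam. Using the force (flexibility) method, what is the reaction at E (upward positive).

Choose R_E as the redundant. The primary structure is the cantilever fixed at D.
Downward deflection at the released point E due to the loads:
  point load 85 at a = 6: Pa²(3L − a)/(6EI) = 8415/EI
  clockwise couple 115.2 at a = 3: M₀a(2L − a)/(2EI) = 2074/EI
  point load 102 at a = 4.5: Pa²(3L − a)/(6EI) = 6196/EI
  δ_0 = 16685/EI
Flexibility coefficient — unit upward force at E: δ_{EE} = L³/(3EI) = 140.6/EI.
The prop prevents deflection at E: R_E = δ_0/δ_{EE} = 16685/140.6 = 118.6 kN.

R_E = 118.6 kN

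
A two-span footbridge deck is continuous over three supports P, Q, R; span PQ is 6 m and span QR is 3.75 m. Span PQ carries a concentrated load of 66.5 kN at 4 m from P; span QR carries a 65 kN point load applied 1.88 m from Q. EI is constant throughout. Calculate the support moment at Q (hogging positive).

M_Q = 63.03 kN·m

Take M_Q as the redundant. Released structure: two simple spans PQ and QR with a hinge at Q.
End slopes at the hinge Q, treating each span as simply supported:
  span PQ: point load 66.5 at a = 4: Pab(L + a)/(6LEI) = 147.8/EI
  span QR: point load 65 at a = 1.88: Pab(L + b)/(6LEI) = 57.08/EI
  relative rotation θ_0 = (147.8 + 57.08)/EI = 204.9/EI
A unit hogging moment at Q produces rotation L₁/(3EI) + L₂/(3EI) = 3.25/EI.
Slope continuity at Q: θ_0 = M_Q·3.25/EI, so M_Q = 204.9/3.25 = 63.03 kN·m (hogging).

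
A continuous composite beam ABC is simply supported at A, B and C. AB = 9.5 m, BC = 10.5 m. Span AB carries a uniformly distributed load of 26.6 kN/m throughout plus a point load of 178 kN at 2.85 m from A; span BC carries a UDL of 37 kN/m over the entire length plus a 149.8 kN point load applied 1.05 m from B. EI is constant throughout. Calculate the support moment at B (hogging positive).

Insert a hinge at B; M_B is the redundant, and each span becomes simply supported.
End slopes at the hinge B, treating each span as simply supported:
  span AB: UDL 26.6: wL³/(24EI) = 950.3/EI
  span AB: point load 178 at a = 2.85: Pab(L + a)/(6LEI) = 730.9/EI
  span BC: UDL 37: wL³/(24EI) = 1785/EI
  span BC: point load 149.8 at a = 1.05: Pab(L + b)/(6LEI) = 470.7/EI
  relative rotation θ_0 = (1681 + 2255)/EI = 3937/EI
A unit hogging moment at B produces rotation L₁/(3EI) + L₂/(3EI) = 6.667/EI.
Compatibility: M_B·(L₁+L₂)/(3EI) = θ_0, giving M_B = 590.5 kN·m (hogging).

M_B = 590.5 kN·m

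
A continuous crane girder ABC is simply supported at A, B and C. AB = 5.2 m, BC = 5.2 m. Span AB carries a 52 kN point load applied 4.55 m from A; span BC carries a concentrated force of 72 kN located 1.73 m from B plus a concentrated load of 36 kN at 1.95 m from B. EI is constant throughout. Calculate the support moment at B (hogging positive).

Insert a hinge at B; M_B is the redundant, and each span becomes simply supported.
Discontinuity in slope at B on the released structure — sum the simple-span end rotations:
  span AB: point load 52 at a = 4.55: Pab(L + a)/(6LEI) = 48.06/EI
  span BC: point load 72 at a = 1.73: Pab(L + b)/(6LEI) = 120.1/EI
  span BC: point load 36 at a = 1.95: Pab(L + b)/(6LEI) = 61.79/EI
  relative rotation θ_0 = (48.06 + 181.9)/EI = 230/EI
A unit hogging moment at B produces rotation L₁/(3EI) + L₂/(3EI) = 3.467/EI.
Compatibility: M_B·(L₁+L₂)/(3EI) = θ_0, giving M_B = 66.33 kN·m (hogging).

M_B = 66.33 kN·m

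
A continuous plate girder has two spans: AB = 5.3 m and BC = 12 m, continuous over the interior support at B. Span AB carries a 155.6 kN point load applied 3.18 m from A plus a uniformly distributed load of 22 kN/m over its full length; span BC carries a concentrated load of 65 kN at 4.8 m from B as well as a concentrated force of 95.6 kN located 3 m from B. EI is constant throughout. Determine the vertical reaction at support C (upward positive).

R_C = 24.35 kN

Insert a hinge at B; M_B is the redundant, and each span becomes simply supported.
Discontinuity in slope at B on the released structure — sum the simple-span end rotations:
  span AB: point load 155.6 at a = 3.18: Pab(L + a)/(6LEI) = 279.7/EI
  span AB: UDL 22: wL³/(24EI) = 136.5/EI
  span BC: point load 65 at a = 4.8: Pab(L + b)/(6LEI) = 599/EI
  span BC: point load 95.6 at a = 3: Pab(L + b)/(6LEI) = 752.9/EI
  relative rotation θ_0 = (416.2 + 1352)/EI = 1768/EI
A unit hogging moment at B produces rotation L₁/(3EI) + L₂/(3EI) = 5.767/EI.
Compatibility: M_B·(L₁+L₂)/(3EI) = θ_0, giving M_B = 306.6 kN·m (hogging).
Span BC, ΣM about C: R_B^{BC}·12 = 1328 + 306.6, so R_B^{BC} = 136.3 kN and R_C = 160.6 − 136.3 = 24.35 kN.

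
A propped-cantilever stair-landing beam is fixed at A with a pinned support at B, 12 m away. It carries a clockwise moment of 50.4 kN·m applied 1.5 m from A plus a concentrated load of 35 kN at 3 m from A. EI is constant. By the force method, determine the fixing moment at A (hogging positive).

M_A = 101.6 kN·m

Remove the prop at B; the released (primary) structure is a cantilever built in at A.
Primary-structure tip deflection at B by superposition:
  clockwise couple 50.4 at a = 1.5: M₀a(2L − a)/(2EI) = 850.5/EI
  point load 35 at a = 3: Pa²(3L − a)/(6EI) = 1732/EI
  δ_0 = 2583/EI
Tip deflection under a unit load at B: L³/(3EI) = 576/EI.
The prop prevents deflection at B: R_B = δ_0/δ_{BB} = 2583/576 = 4.484 kN.
Moment equilibrium about A: M_A = Σ(load moments about A) − R_B·L = 155.4 − 4.484×12 = 101.6 kN·m.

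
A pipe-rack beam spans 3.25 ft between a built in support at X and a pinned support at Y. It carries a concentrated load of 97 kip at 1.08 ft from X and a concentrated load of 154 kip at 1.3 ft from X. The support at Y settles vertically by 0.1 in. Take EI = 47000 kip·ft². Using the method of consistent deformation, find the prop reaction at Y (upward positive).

R_Y = 12.09 kip

Take the reaction at Y as the redundant and release it; the primary structure is a cantilever fixed at X.
Deflection at Y on the released cantilever, summing each load's contribution:
  point load 97 at a = 1.08: Pa²(3L − a)/(6EI) = 163.5/EI
  point load 154 at a = 1.3: Pa²(3L − a)/(6EI) = 366.5/EI
  δ_0 = 530/EI
Tip deflection under a unit load at Y: L³/(3EI) = 11.44/EI.
With EI = 47000 kip·ft²: δ_0 = 0.011277 ft and δ_{YY} = 0.000243 ft/kip.
Compatibility — the beam at Y must follow the support down by 0.008333 ft: δ_0 − R_Y·δ_{YY} = 0.008333, so R_Y = (0.011277 − 0.008333)/0.000243 = 12.09 kip.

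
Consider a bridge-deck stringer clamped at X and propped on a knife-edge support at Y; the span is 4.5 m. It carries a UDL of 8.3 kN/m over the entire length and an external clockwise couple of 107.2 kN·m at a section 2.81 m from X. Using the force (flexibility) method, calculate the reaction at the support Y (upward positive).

R_Y = 44.7 kN

Release the roller at Y. Primary structure: cantilever fixed at X.
Primary-structure tip deflection at Y by superposition:
  UDL 8.3: wL⁴/(8EI) = 425.4/EI
  clockwise couple 107.2 at a = 2.81: M₀a(2L − a)/(2EI) = 932.3/EI
  δ_0 = 1358/EI
Flexibility coefficient — unit upward force at Y: δ_{YY} = L³/(3EI) = 30.38/EI.
The prop prevents deflection at Y: R_Y = δ_0/δ_{YY} = 1358/30.38 = 44.7 kN.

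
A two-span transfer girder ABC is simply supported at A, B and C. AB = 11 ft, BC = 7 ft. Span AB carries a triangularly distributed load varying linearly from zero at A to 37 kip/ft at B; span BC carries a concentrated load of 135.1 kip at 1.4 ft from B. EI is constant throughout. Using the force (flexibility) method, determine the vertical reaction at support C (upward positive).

Release continuity at B by inserting a hinge; the redundant is the internal moment M_B. The primary structure is two simply-supported spans AB and BC.
End slopes at the hinge B, treating each span as simply supported:
  span AB: triangular load, peak 37: w₀L³/(45EI) = 1094/EI
  span BC: point load 135.1 at a = 1.4: Pab(L + b)/(6LEI) = 317.8/EI
  relative rotation θ_0 = (1094 + 317.8)/EI = 1412/EI
A unit hogging moment at B produces rotation L₁/(3EI) + L₂/(3EI) = 6/EI.
Compatibility: M_B·(L₁+L₂)/(3EI) = θ_0, giving M_B = 235.4 kip·ft (hogging).
Span BC, ΣM about C: R_B^{BC}·7 = 756.6 + 235.4, so R_B^{BC} = 141.7 kip and R_C = 135.1 − 141.7 = -6.602 kip.

R_C = -6.602 kip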